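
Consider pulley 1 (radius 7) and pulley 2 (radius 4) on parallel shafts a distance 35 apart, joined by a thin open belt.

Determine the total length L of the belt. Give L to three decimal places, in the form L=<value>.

L=104.815

open belt: β = asin((r2−r1)/C) = asin(-3/35) = -4.9171°
wrap1 = π − 2β = 189.8342°
wrap2 = π + 2β = 170.1658°
tangent length = C·cosβ = 34.8712
L = r1·wrap1 + r2·wrap2 + 2·C·cosβ = 7·3.3132 + 4·2.9700 + 2·34.8712 = 104.8148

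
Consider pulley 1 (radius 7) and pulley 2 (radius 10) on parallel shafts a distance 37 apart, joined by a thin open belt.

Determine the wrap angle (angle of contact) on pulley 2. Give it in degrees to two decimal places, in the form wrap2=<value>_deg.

open belt: β = asin((r2−r1)/C) = asin(3/37) = 4.6507°
wrap1 = π − 2β = 170.6986°
wrap2 = π + 2β = 189.3014°

wrap2=189.30_deg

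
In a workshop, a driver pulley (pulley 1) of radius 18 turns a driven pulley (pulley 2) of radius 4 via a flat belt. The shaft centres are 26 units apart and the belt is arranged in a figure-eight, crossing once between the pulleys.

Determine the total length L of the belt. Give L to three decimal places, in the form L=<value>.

crossed belt: β = asin((r1+r2)/C) = asin(22/26) = 57.7958°
wrap1 = wrap2 = π + 2β = 295.5915°
tangent length = C·cosβ = 13.8564
L = (r1+r2)·wrap + 2·C·cosβ = 22·5.1590 + 2·13.8564 = 141.2118

L=141.212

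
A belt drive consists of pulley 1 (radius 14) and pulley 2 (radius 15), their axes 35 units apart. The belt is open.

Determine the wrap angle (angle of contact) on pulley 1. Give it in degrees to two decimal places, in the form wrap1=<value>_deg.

open belt: β = asin((r2−r1)/C) = asin(1/35) = 1.6372°
wrap1 = π − 2β = 176.7255°
wrap2 = π + 2β = 183.2745°

wrap1=176.73_deg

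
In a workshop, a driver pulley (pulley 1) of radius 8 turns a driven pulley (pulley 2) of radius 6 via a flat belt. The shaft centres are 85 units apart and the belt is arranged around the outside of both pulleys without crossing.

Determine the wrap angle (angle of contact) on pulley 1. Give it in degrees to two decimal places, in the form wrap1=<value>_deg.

wrap1=182.70_deg

open belt: β = asin((r2−r1)/C) = asin(-2/85) = -1.3483°
wrap1 = π − 2β = 182.6965°
wrap2 = π + 2β = 177.3035°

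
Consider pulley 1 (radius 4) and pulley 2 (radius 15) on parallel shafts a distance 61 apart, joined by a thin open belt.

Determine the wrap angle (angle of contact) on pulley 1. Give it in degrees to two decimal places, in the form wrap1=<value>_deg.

wrap1=159.22_deg

open belt: β = asin((r2−r1)/C) = asin(11/61) = 10.3889°
wrap1 = π − 2β = 159.2223°
wrap2 = π + 2β = 200.7777°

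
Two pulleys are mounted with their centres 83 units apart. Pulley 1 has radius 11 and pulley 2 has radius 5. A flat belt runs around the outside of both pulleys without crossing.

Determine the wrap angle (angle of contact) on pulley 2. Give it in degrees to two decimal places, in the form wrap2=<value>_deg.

wrap2=171.71_deg

open belt: β = asin((r2−r1)/C) = asin(-6/83) = -4.1455°
wrap1 = π − 2β = 188.2910°
wrap2 = π + 2β = 171.7090°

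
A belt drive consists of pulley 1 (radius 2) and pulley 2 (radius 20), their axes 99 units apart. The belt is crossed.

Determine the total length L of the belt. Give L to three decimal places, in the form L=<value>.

crossed belt: β = asin((r1+r2)/C) = asin(22/99) = 12.8396°
wrap1 = wrap2 = π + 2β = 205.6792°
tangent length = C·cosβ = 96.5246
L = (r1+r2)·wrap + 2·C·cosβ = 22·3.5898 + 2·96.5246 = 272.0244

L=272.024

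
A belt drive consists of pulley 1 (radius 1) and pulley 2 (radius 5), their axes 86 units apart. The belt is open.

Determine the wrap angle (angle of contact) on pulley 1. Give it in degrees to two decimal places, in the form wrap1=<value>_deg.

open belt: β = asin((r2−r1)/C) = asin(4/86) = 2.6659°
wrap1 = π − 2β = 174.6682°
wrap2 = π + 2β = 185.3318°

wrap1=174.67_deg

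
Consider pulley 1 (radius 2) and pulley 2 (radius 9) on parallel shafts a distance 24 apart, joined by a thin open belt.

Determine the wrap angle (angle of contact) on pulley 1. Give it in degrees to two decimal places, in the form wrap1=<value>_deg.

open belt: β = asin((r2−r1)/C) = asin(7/24) = 16.9578°
wrap1 = π − 2β = 146.0845°
wrap2 = π + 2β = 213.9155°

wrap1=146.08_deg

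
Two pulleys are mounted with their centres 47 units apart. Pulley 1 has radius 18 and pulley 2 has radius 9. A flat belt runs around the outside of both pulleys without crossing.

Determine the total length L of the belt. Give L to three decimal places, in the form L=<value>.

open belt: β = asin((r2−r1)/C) = asin(-9/47) = -11.0397°
wrap1 = π − 2β = 202.0794°
wrap2 = π + 2β = 157.9206°
tangent length = C·cosβ = 46.1303
L = r1·wrap1 + r2·wrap2 + 2·C·cosβ = 18·3.5270 + 9·2.7562 + 2·46.1303 = 180.5517

L=180.552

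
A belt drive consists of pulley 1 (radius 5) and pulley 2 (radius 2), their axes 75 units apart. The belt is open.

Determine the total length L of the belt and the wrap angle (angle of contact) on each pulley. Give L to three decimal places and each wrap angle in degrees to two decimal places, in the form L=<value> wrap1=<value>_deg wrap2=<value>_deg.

L=172.111 wrap1=184.58_deg wrap2=175.42_deg

open belt: β = asin((r2−r1)/C) = asin(-3/75) = -2.2924°
wrap1 = π − 2β = 184.5849°
wrap2 = π + 2β = 175.4151°
tangent length = C·cosβ = 74.9400
L = r1·wrap1 + r2·wrap2 + 2·C·cosβ = 5·3.2216 + 2·3.0616 + 2·74.9400 = 172.1112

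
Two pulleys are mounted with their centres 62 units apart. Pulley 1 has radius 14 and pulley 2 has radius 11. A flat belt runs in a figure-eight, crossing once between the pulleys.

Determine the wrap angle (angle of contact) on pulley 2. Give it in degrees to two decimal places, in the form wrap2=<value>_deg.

crossed belt: β = asin((r1+r2)/C) = asin(25/62) = 23.7800°
wrap1 = wrap2 = π + 2β = 227.5600°

wrap2=227.56_deg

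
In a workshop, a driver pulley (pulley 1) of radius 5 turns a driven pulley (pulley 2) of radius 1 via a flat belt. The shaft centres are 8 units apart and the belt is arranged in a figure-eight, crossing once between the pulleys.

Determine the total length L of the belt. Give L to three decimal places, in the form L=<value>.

L=39.609

crossed belt: β = asin((r1+r2)/C) = asin(6/8) = 48.5904°
wrap1 = wrap2 = π + 2β = 277.1808°
tangent length = C·cosβ = 5.2915
L = (r1+r2)·wrap + 2·C·cosβ = 6·4.8377 + 2·5.2915 = 39.6093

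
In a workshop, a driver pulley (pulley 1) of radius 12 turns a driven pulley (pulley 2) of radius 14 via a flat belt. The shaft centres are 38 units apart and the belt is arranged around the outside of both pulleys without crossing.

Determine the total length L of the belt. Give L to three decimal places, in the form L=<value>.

L=157.787

open belt: β = asin((r2−r1)/C) = asin(2/38) = 3.0170°
wrap1 = π − 2β = 173.9661°
wrap2 = π + 2β = 186.0339°
tangent length = C·cosβ = 37.9473
L = r1·wrap1 + r2·wrap2 + 2·C·cosβ = 12·3.0363 + 14·3.2469 + 2·37.9473 = 157.7867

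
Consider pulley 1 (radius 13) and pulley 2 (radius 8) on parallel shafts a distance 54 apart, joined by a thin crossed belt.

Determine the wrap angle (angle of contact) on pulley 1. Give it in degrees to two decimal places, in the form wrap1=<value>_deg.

wrap1=225.77_deg

crossed belt: β = asin((r1+r2)/C) = asin(21/54) = 22.8854°
wrap1 = wrap2 = π + 2β = 225.7708°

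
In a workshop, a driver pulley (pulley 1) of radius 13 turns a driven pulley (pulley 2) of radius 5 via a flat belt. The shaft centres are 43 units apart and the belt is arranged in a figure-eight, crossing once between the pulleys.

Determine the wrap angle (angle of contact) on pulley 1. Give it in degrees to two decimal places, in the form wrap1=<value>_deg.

crossed belt: β = asin((r1+r2)/C) = asin(18/43) = 24.7465°
wrap1 = wrap2 = π + 2β = 229.4930°

wrap1=229.49_deg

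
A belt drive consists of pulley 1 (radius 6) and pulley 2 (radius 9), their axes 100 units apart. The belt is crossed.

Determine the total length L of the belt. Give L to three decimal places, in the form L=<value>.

L=249.378

crossed belt: β = asin((r1+r2)/C) = asin(15/100) = 8.6269°
wrap1 = wrap2 = π + 2β = 197.2539°
tangent length = C·cosβ = 98.8686
L = (r1+r2)·wrap + 2·C·cosβ = 15·3.4427 + 2·98.8686 = 249.3781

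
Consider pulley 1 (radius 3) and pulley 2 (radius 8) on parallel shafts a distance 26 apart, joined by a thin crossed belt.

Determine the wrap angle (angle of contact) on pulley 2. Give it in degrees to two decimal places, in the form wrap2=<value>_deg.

wrap2=230.06_deg

crossed belt: β = asin((r1+r2)/C) = asin(11/26) = 25.0290°
wrap1 = wrap2 = π + 2β = 230.0580°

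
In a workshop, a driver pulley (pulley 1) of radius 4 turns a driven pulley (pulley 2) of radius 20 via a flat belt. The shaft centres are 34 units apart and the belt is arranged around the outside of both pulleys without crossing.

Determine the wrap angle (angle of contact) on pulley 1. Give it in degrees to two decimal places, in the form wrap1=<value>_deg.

wrap1=123.86_deg

open belt: β = asin((r2−r1)/C) = asin(16/34) = 28.0725°
wrap1 = π − 2β = 123.8550°
wrap2 = π + 2β = 236.1450°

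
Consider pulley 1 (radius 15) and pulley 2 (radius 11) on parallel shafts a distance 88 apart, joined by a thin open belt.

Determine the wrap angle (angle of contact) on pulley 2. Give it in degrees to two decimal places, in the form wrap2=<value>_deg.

wrap2=174.79_deg

open belt: β = asin((r2−r1)/C) = asin(-4/88) = -2.6053°
wrap1 = π − 2β = 185.2105°
wrap2 = π + 2β = 174.7895°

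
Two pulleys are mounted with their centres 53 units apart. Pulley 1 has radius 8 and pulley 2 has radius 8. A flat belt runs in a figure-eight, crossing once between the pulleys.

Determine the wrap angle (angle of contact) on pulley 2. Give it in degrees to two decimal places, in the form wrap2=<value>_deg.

wrap2=215.14_deg

crossed belt: β = asin((r1+r2)/C) = asin(16/53) = 17.5710°
wrap1 = wrap2 = π + 2β = 215.1419°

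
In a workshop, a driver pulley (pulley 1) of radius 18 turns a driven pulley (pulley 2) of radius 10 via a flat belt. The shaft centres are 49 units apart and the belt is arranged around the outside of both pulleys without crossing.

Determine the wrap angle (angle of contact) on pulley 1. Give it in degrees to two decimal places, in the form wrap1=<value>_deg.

wrap1=198.79_deg

open belt: β = asin((r2−r1)/C) = asin(-8/49) = -9.3965°
wrap1 = π − 2β = 198.7930°
wrap2 = π + 2β = 161.2070°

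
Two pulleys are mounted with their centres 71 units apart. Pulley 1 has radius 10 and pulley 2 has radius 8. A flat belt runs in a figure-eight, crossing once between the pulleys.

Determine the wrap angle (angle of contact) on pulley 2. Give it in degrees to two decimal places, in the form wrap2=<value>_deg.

wrap2=209.37_deg

crossed belt: β = asin((r1+r2)/C) = asin(18/71) = 14.6860°
wrap1 = wrap2 = π + 2β = 209.3719°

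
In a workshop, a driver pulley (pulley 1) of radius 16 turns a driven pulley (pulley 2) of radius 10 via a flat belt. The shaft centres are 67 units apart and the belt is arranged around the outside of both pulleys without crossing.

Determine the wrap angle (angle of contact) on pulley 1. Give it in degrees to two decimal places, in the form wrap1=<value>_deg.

open belt: β = asin((r2−r1)/C) = asin(-6/67) = -5.1378°
wrap1 = π − 2β = 190.2757°
wrap2 = π + 2β = 169.7243°

wrap1=190.28_deg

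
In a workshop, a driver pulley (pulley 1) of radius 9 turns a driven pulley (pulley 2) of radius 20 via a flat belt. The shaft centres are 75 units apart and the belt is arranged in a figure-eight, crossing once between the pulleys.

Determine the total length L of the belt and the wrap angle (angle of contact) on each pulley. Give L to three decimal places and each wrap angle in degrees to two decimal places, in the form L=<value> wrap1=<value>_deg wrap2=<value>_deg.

L=252.466 wrap1=225.49_deg wrap2=225.49_deg

crossed belt: β = asin((r1+r2)/C) = asin(29/75) = 22.7472°
wrap1 = wrap2 = π + 2β = 225.4945°
tangent length = C·cosβ = 69.1665
L = (r1+r2)·wrap + 2·C·cosβ = 29·3.9356 + 2·69.1665 = 252.4660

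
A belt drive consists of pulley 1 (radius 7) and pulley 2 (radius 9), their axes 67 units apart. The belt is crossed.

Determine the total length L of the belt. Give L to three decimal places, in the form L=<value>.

crossed belt: β = asin((r1+r2)/C) = asin(16/67) = 13.8161°
wrap1 = wrap2 = π + 2β = 207.6322°
tangent length = C·cosβ = 65.0615
L = (r1+r2)·wrap + 2·C·cosβ = 16·3.6239 + 2·65.0615 = 188.1049

L=188.105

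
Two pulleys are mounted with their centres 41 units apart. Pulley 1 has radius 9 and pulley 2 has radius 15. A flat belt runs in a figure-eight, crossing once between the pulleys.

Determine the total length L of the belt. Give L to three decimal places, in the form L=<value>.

crossed belt: β = asin((r1+r2)/C) = asin(24/41) = 35.8288°
wrap1 = wrap2 = π + 2β = 251.6577°
tangent length = C·cosβ = 33.2415
L = (r1+r2)·wrap + 2·C·cosβ = 24·4.3923 + 2·33.2415 = 171.8972

L=171.897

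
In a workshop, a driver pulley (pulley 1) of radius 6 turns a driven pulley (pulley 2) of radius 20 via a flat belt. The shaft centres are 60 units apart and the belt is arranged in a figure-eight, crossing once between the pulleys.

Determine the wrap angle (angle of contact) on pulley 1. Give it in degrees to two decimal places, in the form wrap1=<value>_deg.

crossed belt: β = asin((r1+r2)/C) = asin(26/60) = 25.6793°
wrap1 = wrap2 = π + 2β = 231.3586°

wrap1=231.36_deg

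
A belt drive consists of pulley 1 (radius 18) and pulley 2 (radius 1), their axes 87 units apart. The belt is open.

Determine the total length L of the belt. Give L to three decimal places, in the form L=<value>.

open belt: β = asin((r2−r1)/C) = asin(-17/87) = -11.2682°
wrap1 = π − 2β = 202.5365°
wrap2 = π + 2β = 157.4635°
tangent length = C·cosβ = 85.3229
L = r1·wrap1 + r2·wrap2 + 2·C·cosβ = 18·3.5349 + 1·2.7483 + 2·85.3229 = 237.0228

L=237.023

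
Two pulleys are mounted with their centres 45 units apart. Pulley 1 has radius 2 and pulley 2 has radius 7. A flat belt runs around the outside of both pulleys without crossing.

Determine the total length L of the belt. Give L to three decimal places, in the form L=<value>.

L=118.830

open belt: β = asin((r2−r1)/C) = asin(5/45) = 6.3794°
wrap1 = π − 2β = 167.2413°
wrap2 = π + 2β = 192.7587°
tangent length = C·cosβ = 44.7214
L = r1·wrap1 + r2·wrap2 + 2·C·cosβ = 2·2.9189 + 7·3.3643 + 2·44.7214 = 118.8305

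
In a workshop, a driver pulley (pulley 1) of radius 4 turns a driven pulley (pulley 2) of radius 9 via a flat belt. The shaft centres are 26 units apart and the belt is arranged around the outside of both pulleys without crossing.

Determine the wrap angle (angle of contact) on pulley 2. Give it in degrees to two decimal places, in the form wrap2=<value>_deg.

open belt: β = asin((r2−r1)/C) = asin(5/26) = 11.0875°
wrap1 = π − 2β = 157.8250°
wrap2 = π + 2β = 202.1750°

wrap2=202.17_deg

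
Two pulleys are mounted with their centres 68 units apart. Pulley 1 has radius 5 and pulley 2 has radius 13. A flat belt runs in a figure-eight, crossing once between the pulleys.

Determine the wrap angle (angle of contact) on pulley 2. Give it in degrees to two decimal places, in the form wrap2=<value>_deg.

crossed belt: β = asin((r1+r2)/C) = asin(18/68) = 15.3495°
wrap1 = wrap2 = π + 2β = 210.6990°

wrap2=210.70_deg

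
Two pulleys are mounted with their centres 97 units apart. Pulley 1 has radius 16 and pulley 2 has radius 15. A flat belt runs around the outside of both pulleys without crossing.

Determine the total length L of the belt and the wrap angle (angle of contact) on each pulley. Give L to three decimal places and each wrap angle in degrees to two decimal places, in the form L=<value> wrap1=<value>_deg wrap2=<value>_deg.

L=291.400 wrap1=181.18_deg wrap2=178.82_deg

open belt: β = asin((r2−r1)/C) = asin(-1/97) = -0.5907°
wrap1 = π − 2β = 181.1814°
wrap2 = π + 2β = 178.8186°
tangent length = C·cosβ = 96.9948
L = r1·wrap1 + r2·wrap2 + 2·C·cosβ = 16·3.1622 + 15·3.1210 + 2·96.9948 = 291.3997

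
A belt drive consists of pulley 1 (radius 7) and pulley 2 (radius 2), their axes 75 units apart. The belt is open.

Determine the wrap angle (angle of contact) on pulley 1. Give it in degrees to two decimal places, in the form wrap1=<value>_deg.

open belt: β = asin((r2−r1)/C) = asin(-5/75) = -3.8226°
wrap1 = π − 2β = 187.6451°
wrap2 = π + 2β = 172.3549°

wrap1=187.65_deg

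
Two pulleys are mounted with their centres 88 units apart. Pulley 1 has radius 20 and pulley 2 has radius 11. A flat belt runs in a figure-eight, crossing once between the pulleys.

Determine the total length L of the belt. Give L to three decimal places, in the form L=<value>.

crossed belt: β = asin((r1+r2)/C) = asin(31/88) = 20.6264°
wrap1 = wrap2 = π + 2β = 221.2528°
tangent length = C·cosβ = 82.3590
L = (r1+r2)·wrap + 2·C·cosβ = 31·3.8616 + 2·82.3590 = 284.4272

L=284.427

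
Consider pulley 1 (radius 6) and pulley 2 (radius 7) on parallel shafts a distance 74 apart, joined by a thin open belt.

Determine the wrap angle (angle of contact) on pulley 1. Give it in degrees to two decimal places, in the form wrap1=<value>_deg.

wrap1=178.45_deg

open belt: β = asin((r2−r1)/C) = asin(1/74) = 0.7743°
wrap1 = π − 2β = 178.4514°
wrap2 = π + 2β = 181.5486°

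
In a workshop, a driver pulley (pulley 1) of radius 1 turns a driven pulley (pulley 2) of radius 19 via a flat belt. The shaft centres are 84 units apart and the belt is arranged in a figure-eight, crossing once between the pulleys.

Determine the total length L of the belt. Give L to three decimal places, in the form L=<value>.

L=235.617

crossed belt: β = asin((r1+r2)/C) = asin(20/84) = 13.7741°
wrap1 = wrap2 = π + 2β = 207.5483°
tangent length = C·cosβ = 81.5843
L = (r1+r2)·wrap + 2·C·cosβ = 20·3.6224 + 2·81.5843 = 235.6166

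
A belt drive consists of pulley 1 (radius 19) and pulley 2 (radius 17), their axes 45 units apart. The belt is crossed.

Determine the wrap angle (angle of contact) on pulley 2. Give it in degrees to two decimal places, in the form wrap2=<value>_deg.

wrap2=286.26_deg

crossed belt: β = asin((r1+r2)/C) = asin(36/45) = 53.1301°
wrap1 = wrap2 = π + 2β = 286.2602°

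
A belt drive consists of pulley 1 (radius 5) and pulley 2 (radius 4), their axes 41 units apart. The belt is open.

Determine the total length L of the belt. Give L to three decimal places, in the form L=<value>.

L=110.299

open belt: β = asin((r2−r1)/C) = asin(-1/41) = -1.3976°
wrap1 = π − 2β = 182.7952°
wrap2 = π + 2β = 177.2048°
tangent length = C·cosβ = 40.9878
L = r1·wrap1 + r2·wrap2 + 2·C·cosβ = 5·3.1904 + 4·3.0928 + 2·40.9878 = 110.2987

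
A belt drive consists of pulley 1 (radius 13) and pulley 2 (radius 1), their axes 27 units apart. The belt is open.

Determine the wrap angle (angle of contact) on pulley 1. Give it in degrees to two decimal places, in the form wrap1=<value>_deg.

open belt: β = asin((r2−r1)/C) = asin(-12/27) = -26.3878°
wrap1 = π − 2β = 232.7756°
wrap2 = π + 2β = 127.2244°

wrap1=232.78_deg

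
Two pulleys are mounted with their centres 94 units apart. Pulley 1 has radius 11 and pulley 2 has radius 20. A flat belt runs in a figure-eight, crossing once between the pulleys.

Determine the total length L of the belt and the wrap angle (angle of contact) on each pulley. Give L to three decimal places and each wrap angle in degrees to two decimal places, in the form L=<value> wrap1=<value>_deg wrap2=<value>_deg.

L=295.709 wrap1=218.51_deg wrap2=218.51_deg

crossed belt: β = asin((r1+r2)/C) = asin(31/94) = 19.2559°
wrap1 = wrap2 = π + 2β = 218.5117°
tangent length = C·cosβ = 88.7412
L = (r1+r2)·wrap + 2·C·cosβ = 31·3.8137 + 2·88.7412 = 295.7086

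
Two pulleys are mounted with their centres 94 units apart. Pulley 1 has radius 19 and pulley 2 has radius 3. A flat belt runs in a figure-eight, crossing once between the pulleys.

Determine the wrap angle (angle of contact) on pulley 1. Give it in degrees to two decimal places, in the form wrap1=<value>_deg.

wrap1=207.07_deg

crossed belt: β = asin((r1+r2)/C) = asin(22/94) = 13.5352°
wrap1 = wrap2 = π + 2β = 207.0704°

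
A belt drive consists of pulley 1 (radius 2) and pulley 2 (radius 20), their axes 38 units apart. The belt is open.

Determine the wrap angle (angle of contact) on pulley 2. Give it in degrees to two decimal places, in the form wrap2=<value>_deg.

wrap2=236.55_deg

open belt: β = asin((r2−r1)/C) = asin(18/38) = 28.2737°
wrap1 = π − 2β = 123.4526°
wrap2 = π + 2β = 236.5474°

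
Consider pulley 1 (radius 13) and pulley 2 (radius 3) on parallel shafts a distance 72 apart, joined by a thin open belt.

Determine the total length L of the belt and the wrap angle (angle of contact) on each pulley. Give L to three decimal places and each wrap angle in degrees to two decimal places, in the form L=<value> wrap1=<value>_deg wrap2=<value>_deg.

open belt: β = asin((r2−r1)/C) = asin(-10/72) = -7.9836°
wrap1 = π − 2β = 195.9671°
wrap2 = π + 2β = 164.0329°
tangent length = C·cosβ = 71.3022
L = r1·wrap1 + r2·wrap2 + 2·C·cosβ = 13·3.4203 + 3·2.8629 + 2·71.3022 = 195.6566

L=195.657 wrap1=195.97_deg wrap2=164.03_deg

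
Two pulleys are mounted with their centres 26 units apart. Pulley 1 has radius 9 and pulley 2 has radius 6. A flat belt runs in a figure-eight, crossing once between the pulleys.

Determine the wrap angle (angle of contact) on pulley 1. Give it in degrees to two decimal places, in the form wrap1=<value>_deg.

crossed belt: β = asin((r1+r2)/C) = asin(15/26) = 35.2344°
wrap1 = wrap2 = π + 2β = 250.4688°

wrap1=250.47_deg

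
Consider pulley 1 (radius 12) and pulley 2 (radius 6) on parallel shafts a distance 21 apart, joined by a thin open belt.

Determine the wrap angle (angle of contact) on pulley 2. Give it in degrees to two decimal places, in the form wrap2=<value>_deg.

wrap2=146.80_deg

open belt: β = asin((r2−r1)/C) = asin(-6/21) = -16.6015°
wrap1 = π − 2β = 213.2031°
wrap2 = π + 2β = 146.7969°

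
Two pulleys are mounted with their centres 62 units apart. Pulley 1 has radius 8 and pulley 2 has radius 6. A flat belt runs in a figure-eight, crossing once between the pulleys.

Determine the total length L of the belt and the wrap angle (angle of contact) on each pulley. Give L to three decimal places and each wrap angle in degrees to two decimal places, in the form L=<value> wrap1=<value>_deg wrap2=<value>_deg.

L=171.157 wrap1=206.10_deg wrap2=206.10_deg

crossed belt: β = asin((r1+r2)/C) = asin(14/62) = 13.0503°
wrap1 = wrap2 = π + 2β = 206.1006°
tangent length = C·cosβ = 60.3987
L = (r1+r2)·wrap + 2·C·cosβ = 14·3.5971 + 2·60.3987 = 171.1572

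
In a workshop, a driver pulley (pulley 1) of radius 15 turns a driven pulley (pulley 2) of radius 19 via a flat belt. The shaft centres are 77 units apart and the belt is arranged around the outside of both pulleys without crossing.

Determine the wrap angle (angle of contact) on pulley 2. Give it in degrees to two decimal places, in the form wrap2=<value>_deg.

open belt: β = asin((r2−r1)/C) = asin(4/77) = 2.9777°
wrap1 = π − 2β = 174.0445°
wrap2 = π + 2β = 185.9555°

wrap2=185.96_deg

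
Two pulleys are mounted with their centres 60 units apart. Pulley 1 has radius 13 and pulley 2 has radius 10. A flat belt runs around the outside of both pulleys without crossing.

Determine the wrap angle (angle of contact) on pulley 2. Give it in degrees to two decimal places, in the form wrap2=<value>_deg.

wrap2=174.27_deg

open belt: β = asin((r2−r1)/C) = asin(-3/60) = -2.8660°
wrap1 = π − 2β = 185.7320°
wrap2 = π + 2β = 174.2680°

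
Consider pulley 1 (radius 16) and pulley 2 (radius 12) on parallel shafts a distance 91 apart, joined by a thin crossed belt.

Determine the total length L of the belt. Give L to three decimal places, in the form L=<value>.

crossed belt: β = asin((r1+r2)/C) = asin(28/91) = 17.9202°
wrap1 = wrap2 = π + 2β = 215.8404°
tangent length = C·cosβ = 86.5852
L = (r1+r2)·wrap + 2·C·cosβ = 28·3.7671 + 2·86.5852 = 278.6500

L=278.650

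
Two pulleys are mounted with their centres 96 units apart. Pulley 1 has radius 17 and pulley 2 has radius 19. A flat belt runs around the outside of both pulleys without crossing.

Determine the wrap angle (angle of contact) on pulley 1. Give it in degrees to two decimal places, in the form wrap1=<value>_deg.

open belt: β = asin((r2−r1)/C) = asin(2/96) = 1.1937°
wrap1 = π − 2β = 177.6125°
wrap2 = π + 2β = 182.3875°

wrap1=177.61_deg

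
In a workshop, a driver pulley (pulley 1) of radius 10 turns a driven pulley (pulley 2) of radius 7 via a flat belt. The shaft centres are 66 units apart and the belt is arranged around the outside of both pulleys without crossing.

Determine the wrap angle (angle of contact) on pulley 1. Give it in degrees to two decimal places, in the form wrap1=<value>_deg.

wrap1=185.21_deg

open belt: β = asin((r2−r1)/C) = asin(-3/66) = -2.6053°
wrap1 = π − 2β = 185.2105°
wrap2 = π + 2β = 174.7895°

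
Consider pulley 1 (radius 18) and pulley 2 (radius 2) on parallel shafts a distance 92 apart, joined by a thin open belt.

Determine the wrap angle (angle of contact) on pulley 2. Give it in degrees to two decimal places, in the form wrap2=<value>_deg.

wrap2=159.97_deg

open belt: β = asin((r2−r1)/C) = asin(-16/92) = -10.0154°
wrap1 = π − 2β = 200.0308°
wrap2 = π + 2β = 159.9692°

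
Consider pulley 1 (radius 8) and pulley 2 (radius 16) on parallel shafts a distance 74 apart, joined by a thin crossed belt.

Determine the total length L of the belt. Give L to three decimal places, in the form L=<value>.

L=231.252

crossed belt: β = asin((r1+r2)/C) = asin(24/74) = 18.9246°
wrap1 = wrap2 = π + 2β = 217.8493°
tangent length = C·cosβ = 70.0000
L = (r1+r2)·wrap + 2·C·cosβ = 24·3.8022 + 2·70.0000 = 231.2525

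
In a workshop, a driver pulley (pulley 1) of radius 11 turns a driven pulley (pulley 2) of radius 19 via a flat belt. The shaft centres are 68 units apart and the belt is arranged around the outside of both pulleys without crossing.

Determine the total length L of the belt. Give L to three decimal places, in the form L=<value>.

open belt: β = asin((r2−r1)/C) = asin(8/68) = 6.7563°
wrap1 = π − 2β = 166.4873°
wrap2 = π + 2β = 193.5127°
tangent length = C·cosβ = 67.5278
L = r1·wrap1 + r2·wrap2 + 2·C·cosβ = 11·2.9058 + 19·3.3774 + 2·67.5278 = 231.1900

L=231.190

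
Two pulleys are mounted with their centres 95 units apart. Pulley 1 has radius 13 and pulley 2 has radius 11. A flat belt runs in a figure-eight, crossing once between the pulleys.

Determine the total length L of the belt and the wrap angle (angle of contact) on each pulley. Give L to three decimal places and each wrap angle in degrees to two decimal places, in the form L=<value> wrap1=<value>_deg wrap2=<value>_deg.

crossed belt: β = asin((r1+r2)/C) = asin(24/95) = 14.6333°
wrap1 = wrap2 = π + 2β = 209.2666°
tangent length = C·cosβ = 91.9184
L = (r1+r2)·wrap + 2·C·cosβ = 24·3.6524 + 2·91.9184 = 271.4943

L=271.494 wrap1=209.27_deg wrap2=209.27_deg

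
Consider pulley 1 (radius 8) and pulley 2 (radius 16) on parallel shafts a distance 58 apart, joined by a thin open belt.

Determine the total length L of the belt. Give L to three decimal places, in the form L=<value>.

L=192.503

open belt: β = asin((r2−r1)/C) = asin(8/58) = 7.9281°
wrap1 = π − 2β = 164.1437°
wrap2 = π + 2β = 195.8563°
tangent length = C·cosβ = 57.4456
L = r1·wrap1 + r2·wrap2 + 2·C·cosβ = 8·2.8648 + 16·3.4183 + 2·57.4456 = 192.5034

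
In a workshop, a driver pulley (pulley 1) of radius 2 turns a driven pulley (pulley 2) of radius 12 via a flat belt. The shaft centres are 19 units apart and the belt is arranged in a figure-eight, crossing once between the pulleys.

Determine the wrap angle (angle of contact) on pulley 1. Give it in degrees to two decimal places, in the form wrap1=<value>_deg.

wrap1=274.93_deg

crossed belt: β = asin((r1+r2)/C) = asin(14/19) = 47.4631°
wrap1 = wrap2 = π + 2β = 274.9262°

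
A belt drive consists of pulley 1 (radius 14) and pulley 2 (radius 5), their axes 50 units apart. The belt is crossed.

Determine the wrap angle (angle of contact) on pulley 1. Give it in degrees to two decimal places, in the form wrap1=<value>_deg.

crossed belt: β = asin((r1+r2)/C) = asin(19/50) = 22.3337°
wrap1 = wrap2 = π + 2β = 224.6674°

wrap1=224.67_deg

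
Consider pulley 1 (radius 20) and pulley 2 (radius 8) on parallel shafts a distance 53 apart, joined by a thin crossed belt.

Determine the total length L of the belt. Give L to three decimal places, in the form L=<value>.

crossed belt: β = asin((r1+r2)/C) = asin(28/53) = 31.8908°
wrap1 = wrap2 = π + 2β = 243.7816°
tangent length = C·cosβ = 45.0000
L = (r1+r2)·wrap + 2·C·cosβ = 28·4.2548 + 2·45.0000 = 209.1342

L=209.134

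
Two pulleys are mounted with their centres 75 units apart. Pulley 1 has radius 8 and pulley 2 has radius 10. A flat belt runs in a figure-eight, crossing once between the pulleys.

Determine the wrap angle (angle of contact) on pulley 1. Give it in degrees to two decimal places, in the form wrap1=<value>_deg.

crossed belt: β = asin((r1+r2)/C) = asin(18/75) = 13.8865°
wrap1 = wrap2 = π + 2β = 207.7731°

wrap1=207.77_deg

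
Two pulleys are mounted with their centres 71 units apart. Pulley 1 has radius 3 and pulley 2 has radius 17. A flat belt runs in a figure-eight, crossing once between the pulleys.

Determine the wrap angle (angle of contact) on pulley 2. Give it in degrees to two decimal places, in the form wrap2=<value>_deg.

wrap2=212.72_deg

crossed belt: β = asin((r1+r2)/C) = asin(20/71) = 16.3611°
wrap1 = wrap2 = π + 2β = 212.7222°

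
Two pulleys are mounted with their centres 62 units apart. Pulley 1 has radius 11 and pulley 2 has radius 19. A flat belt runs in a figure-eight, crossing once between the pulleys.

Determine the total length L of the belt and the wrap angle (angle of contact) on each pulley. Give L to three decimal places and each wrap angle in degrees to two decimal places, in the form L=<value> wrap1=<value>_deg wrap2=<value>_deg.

crossed belt: β = asin((r1+r2)/C) = asin(30/62) = 28.9385°
wrap1 = wrap2 = π + 2β = 237.8771°
tangent length = C·cosβ = 54.2586
L = (r1+r2)·wrap + 2·C·cosβ = 30·4.1517 + 2·54.2586 = 233.0694

L=233.069 wrap1=237.88_deg wrap2=237.88_deg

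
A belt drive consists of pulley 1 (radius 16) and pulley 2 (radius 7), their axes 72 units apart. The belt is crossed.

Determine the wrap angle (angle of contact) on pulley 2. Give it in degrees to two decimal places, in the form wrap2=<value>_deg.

crossed belt: β = asin((r1+r2)/C) = asin(23/72) = 18.6293°
wrap1 = wrap2 = π + 2β = 217.2587°

wrap2=217.26_deg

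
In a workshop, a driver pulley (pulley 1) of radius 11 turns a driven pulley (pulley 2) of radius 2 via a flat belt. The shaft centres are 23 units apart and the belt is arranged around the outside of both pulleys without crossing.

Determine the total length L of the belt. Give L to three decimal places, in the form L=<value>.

open belt: β = asin((r2−r1)/C) = asin(-9/23) = -23.0357°
wrap1 = π − 2β = 226.0714°
wrap2 = π + 2β = 133.9286°
tangent length = C·cosβ = 21.1660
L = r1·wrap1 + r2·wrap2 + 2·C·cosβ = 11·3.9457 + 2·2.3375 + 2·21.1660 = 90.4096

L=90.410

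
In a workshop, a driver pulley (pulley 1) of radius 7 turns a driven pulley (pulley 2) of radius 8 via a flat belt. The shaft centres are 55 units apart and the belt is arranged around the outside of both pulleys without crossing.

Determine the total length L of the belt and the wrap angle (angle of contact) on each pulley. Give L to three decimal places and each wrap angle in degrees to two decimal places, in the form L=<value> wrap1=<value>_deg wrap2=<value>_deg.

L=157.142 wrap1=177.92_deg wrap2=182.08_deg

open belt: β = asin((r2−r1)/C) = asin(1/55) = 1.0418°
wrap1 = π − 2β = 177.9164°
wrap2 = π + 2β = 182.0836°
tangent length = C·cosβ = 54.9909
L = r1·wrap1 + r2·wrap2 + 2·C·cosβ = 7·3.1052 + 8·3.1780 + 2·54.9909 = 157.1421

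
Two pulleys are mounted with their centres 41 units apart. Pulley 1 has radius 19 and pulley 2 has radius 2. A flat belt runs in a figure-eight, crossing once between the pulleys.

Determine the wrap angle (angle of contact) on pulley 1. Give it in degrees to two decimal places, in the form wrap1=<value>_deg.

crossed belt: β = asin((r1+r2)/C) = asin(21/41) = 30.8102°
wrap1 = wrap2 = π + 2β = 241.6203°

wrap1=241.62_deg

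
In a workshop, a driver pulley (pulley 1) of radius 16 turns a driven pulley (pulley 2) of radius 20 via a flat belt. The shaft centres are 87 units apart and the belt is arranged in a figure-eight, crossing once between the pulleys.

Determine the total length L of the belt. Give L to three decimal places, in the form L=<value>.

L=302.218

crossed belt: β = asin((r1+r2)/C) = asin(36/87) = 24.4433°
wrap1 = wrap2 = π + 2β = 228.8867°
tangent length = C·cosβ = 79.2023
L = (r1+r2)·wrap + 2·C·cosβ = 36·3.9948 + 2·79.2023 = 302.2183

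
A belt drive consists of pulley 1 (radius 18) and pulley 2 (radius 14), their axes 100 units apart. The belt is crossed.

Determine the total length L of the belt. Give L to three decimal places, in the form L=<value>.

crossed belt: β = asin((r1+r2)/C) = asin(32/100) = 18.6629°
wrap1 = wrap2 = π + 2β = 217.3258°
tangent length = C·cosβ = 94.7418
L = (r1+r2)·wrap + 2·C·cosβ = 32·3.7931 + 2·94.7418 = 310.8612

L=310.861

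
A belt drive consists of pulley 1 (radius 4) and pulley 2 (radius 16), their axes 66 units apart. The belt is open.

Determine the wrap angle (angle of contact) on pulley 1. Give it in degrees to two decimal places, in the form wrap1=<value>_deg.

open belt: β = asin((r2−r1)/C) = asin(12/66) = 10.4757°
wrap1 = π − 2β = 159.0486°
wrap2 = π + 2β = 200.9514°

wrap1=159.05_deg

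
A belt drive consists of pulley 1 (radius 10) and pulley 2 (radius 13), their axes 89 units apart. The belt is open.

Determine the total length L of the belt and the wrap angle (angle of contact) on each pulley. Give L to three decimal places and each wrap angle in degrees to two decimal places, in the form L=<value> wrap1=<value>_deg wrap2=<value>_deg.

L=250.358 wrap1=176.14_deg wrap2=183.86_deg

open belt: β = asin((r2−r1)/C) = asin(3/89) = 1.9317°
wrap1 = π − 2β = 176.1366°
wrap2 = π + 2β = 183.8634°
tangent length = C·cosβ = 88.9494
L = r1·wrap1 + r2·wrap2 + 2·C·cosβ = 10·3.0742 + 13·3.2090 + 2·88.9494 = 250.3578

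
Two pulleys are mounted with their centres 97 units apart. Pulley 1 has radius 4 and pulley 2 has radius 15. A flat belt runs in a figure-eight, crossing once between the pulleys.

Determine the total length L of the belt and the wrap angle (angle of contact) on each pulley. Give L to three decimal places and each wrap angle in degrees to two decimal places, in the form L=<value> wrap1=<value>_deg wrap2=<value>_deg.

L=257.424 wrap1=202.59_deg wrap2=202.59_deg

crossed belt: β = asin((r1+r2)/C) = asin(19/97) = 11.2959°
wrap1 = wrap2 = π + 2β = 202.5918°
tangent length = C·cosβ = 95.1210
L = (r1+r2)·wrap + 2·C·cosβ = 19·3.5359 + 2·95.1210 = 257.4239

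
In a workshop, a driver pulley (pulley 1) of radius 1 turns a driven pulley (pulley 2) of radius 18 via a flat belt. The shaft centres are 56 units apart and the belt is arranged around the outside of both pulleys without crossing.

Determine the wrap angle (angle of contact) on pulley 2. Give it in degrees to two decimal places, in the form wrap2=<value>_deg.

wrap2=215.34_deg

open belt: β = asin((r2−r1)/C) = asin(17/56) = 17.6722°
wrap1 = π − 2β = 144.6555°
wrap2 = π + 2β = 215.3445°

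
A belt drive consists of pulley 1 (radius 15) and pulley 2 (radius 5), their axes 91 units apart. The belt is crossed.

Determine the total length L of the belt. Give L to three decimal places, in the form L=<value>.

crossed belt: β = asin((r1+r2)/C) = asin(20/91) = 12.6961°
wrap1 = wrap2 = π + 2β = 205.3922°
tangent length = C·cosβ = 88.7750
L = (r1+r2)·wrap + 2·C·cosβ = 20·3.5848 + 2·88.7750 = 249.2454

L=249.245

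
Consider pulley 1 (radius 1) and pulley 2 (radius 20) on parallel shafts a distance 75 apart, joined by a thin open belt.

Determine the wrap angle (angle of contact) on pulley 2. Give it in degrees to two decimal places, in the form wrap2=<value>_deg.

open belt: β = asin((r2−r1)/C) = asin(19/75) = 14.6748°
wrap1 = π − 2β = 150.6503°
wrap2 = π + 2β = 209.3497°

wrap2=209.35_deg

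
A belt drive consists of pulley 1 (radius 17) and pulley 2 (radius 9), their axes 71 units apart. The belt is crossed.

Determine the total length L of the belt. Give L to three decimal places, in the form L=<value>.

L=233.313

crossed belt: β = asin((r1+r2)/C) = asin(26/71) = 21.4813°
wrap1 = wrap2 = π + 2β = 222.9626°
tangent length = C·cosβ = 66.0681
L = (r1+r2)·wrap + 2·C·cosβ = 26·3.8914 + 2·66.0681 = 233.3135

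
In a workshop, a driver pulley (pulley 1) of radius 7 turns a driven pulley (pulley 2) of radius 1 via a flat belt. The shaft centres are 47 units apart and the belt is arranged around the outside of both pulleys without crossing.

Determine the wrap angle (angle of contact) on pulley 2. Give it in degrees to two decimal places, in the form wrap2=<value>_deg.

open belt: β = asin((r2−r1)/C) = asin(-6/47) = -7.3344°
wrap1 = π − 2β = 194.6687°
wrap2 = π + 2β = 165.3313°

wrap2=165.33_deg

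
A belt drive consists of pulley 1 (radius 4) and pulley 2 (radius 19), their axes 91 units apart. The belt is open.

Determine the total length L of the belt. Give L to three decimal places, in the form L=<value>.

open belt: β = asin((r2−r1)/C) = asin(15/91) = 9.4877°
wrap1 = π − 2β = 161.0247°
wrap2 = π + 2β = 198.9753°
tangent length = C·cosβ = 89.7552
L = r1·wrap1 + r2·wrap2 + 2·C·cosβ = 4·2.8104 + 19·3.4728 + 2·89.7552 = 256.7348

L=256.735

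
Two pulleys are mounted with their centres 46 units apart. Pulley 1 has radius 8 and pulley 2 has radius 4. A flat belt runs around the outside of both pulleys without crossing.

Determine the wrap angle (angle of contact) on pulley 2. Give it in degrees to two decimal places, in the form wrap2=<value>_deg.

wrap2=170.02_deg

open belt: β = asin((r2−r1)/C) = asin(-4/46) = -4.9885°
wrap1 = π − 2β = 189.9771°
wrap2 = π + 2β = 170.0229°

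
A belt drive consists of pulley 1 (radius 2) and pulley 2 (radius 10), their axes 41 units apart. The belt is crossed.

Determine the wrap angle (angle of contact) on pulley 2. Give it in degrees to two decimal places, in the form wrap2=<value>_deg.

crossed belt: β = asin((r1+r2)/C) = asin(12/41) = 17.0186°
wrap1 = wrap2 = π + 2β = 214.0373°

wrap2=214.04_deg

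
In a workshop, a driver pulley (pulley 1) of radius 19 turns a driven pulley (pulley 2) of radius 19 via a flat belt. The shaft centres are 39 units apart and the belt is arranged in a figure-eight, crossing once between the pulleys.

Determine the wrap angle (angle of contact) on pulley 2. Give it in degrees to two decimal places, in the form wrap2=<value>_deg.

crossed belt: β = asin((r1+r2)/C) = asin(38/39) = 76.9972°
wrap1 = wrap2 = π + 2β = 333.9944°

wrap2=333.99_deg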